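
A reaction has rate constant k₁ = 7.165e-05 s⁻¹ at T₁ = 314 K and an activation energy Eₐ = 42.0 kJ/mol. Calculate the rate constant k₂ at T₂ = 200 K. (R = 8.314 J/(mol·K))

7.458e-09 s⁻¹

Step 1: Use the two-temperature Arrhenius form: ln(k₂/k₁) = -Eₐ/R × (1/T₂ - 1/T₁)
Step 2: Convert Eₐ to J/mol: 42.0 kJ/mol = 42000 J/mol
Step 3: 1/T₂ - 1/T₁ = 1/200 - 1/314 = 1.815287e-03 K⁻¹
Step 4: ln(k₂/k₁) = -42000/8.314 × 1.815287e-03 = -9.17032
Step 5: k₂ = k₁ × exp(-9.17032) = 7.165e-05 × 1.04083e-04 = 7.458e-09 s⁻¹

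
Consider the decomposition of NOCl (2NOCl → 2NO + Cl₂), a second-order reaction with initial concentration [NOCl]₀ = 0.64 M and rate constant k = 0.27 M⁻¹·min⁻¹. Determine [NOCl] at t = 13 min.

0.1971 M

Step 1: For a second-order reaction: 1/[NOCl] = 1/[NOCl]₀ + kt
Step 2: 1/[NOCl] = 1/0.64 + 0.27 × 13
Step 3: 1/[NOCl] = 1.562 + 3.51 = 5.072
Step 4: [NOCl] = 1/5.072 = 0.1971 M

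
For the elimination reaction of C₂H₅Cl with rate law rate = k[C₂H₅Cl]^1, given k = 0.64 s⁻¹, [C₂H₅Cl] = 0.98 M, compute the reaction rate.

0.6272 M/s

Step 1: Identify the rate law: rate = k[C₂H₅Cl]^1
Step 2: Substitute values: rate = 0.64 × (0.98)^1
Step 3: Calculate: rate = 0.64 × 0.98 = 0.6272 M/s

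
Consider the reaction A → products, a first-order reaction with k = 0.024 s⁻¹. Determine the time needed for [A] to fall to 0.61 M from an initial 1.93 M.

47.99 s

Step 1: For first-order: t = ln([A]₀/[A])/k
Step 2: t = ln(1.93/0.61)/0.024
Step 3: t = ln(3.164)/0.024
Step 4: t = 1.152/0.024 = 47.99 s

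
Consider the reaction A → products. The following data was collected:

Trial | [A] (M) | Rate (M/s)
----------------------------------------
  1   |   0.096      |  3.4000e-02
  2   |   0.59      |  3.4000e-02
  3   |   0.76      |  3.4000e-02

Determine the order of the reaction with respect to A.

zeroth order (0)

Step 1: Compare trials - when concentration changes, rate stays constant.
Step 2: rate₂/rate₁ = 3.4000e-02/3.4000e-02 = 1
Step 3: [A]₂/[A]₁ = 0.59/0.096 = 6.146
Step 4: Since rate ratio ≈ (conc ratio)^0, the reaction is zeroth order.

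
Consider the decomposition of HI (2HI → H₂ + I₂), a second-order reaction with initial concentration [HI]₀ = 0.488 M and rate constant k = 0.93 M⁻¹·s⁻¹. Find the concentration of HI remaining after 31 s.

0.03238 M

Step 1: For a second-order reaction: 1/[HI] = 1/[HI]₀ + kt
Step 2: 1/[HI] = 1/0.488 + 0.93 × 31
Step 3: 1/[HI] = 2.049 + 28.83 = 30.88
Step 4: [HI] = 1/30.88 = 0.03238 M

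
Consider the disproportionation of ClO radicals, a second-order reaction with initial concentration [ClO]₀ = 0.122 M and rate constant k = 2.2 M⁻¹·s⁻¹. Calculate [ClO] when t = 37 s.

0.01116 M

Step 1: For a second-order reaction: 1/[ClO] = 1/[ClO]₀ + kt
Step 2: 1/[ClO] = 1/0.122 + 2.2 × 37
Step 3: 1/[ClO] = 8.197 + 81.4 = 89.6
Step 4: [ClO] = 1/89.6 = 0.01116 M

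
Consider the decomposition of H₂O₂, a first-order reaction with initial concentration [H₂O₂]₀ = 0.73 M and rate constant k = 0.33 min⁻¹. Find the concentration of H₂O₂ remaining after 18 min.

0.001921 M

Step 1: For a first-order reaction: [H₂O₂] = [H₂O₂]₀ × e^(-kt)
Step 2: [H₂O₂] = 0.73 × e^(-0.33 × 18)
Step 3: [H₂O₂] = 0.73 × e^(-5.94)
Step 4: [H₂O₂] = 0.73 × 0.00263203 = 0.001921 M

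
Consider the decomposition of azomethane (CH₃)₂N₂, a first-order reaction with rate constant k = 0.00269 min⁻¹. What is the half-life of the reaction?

257.7 min

Step 1: For a first-order reaction, t₁/₂ = ln(2)/k
Step 2: t₁/₂ = ln(2)/0.00269
Step 3: t₁/₂ = 0.6931/0.00269 = 257.7 min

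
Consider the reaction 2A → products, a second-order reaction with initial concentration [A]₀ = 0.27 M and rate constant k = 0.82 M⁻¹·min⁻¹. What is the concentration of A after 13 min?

0.06962 M

Step 1: For a second-order reaction: 1/[A] = 1/[A]₀ + kt
Step 2: 1/[A] = 1/0.27 + 0.82 × 13
Step 3: 1/[A] = 3.704 + 10.66 = 14.36
Step 4: [A] = 1/14.36 = 0.06962 M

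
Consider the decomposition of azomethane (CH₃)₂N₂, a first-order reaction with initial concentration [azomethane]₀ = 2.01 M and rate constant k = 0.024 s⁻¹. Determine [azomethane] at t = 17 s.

1.337 M

Step 1: For a first-order reaction: [azomethane] = [azomethane]₀ × e^(-kt)
Step 2: [azomethane] = 2.01 × e^(-0.024 × 17)
Step 3: [azomethane] = 2.01 × e^(-0.408)
Step 4: [azomethane] = 2.01 × 0.664979 = 1.337 M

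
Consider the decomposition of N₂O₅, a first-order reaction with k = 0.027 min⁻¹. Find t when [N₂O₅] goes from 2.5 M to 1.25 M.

25.67 min

Step 1: For first-order: t = ln([N₂O₅]₀/[N₂O₅])/k
Step 2: t = ln(2.5/1.25)/0.027
Step 3: t = ln(2)/0.027
Step 4: t = 0.6931/0.027 = 25.67 min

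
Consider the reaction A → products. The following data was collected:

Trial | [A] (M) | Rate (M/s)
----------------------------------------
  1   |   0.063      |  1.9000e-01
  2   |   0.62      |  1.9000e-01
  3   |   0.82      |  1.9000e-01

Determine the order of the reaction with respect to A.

zeroth order (0)

Step 1: Compare trials - when concentration changes, rate stays constant.
Step 2: rate₂/rate₁ = 1.9000e-01/1.9000e-01 = 1
Step 3: [A]₂/[A]₁ = 0.62/0.063 = 9.841
Step 4: Since rate ratio ≈ (conc ratio)^0, the reaction is zeroth order.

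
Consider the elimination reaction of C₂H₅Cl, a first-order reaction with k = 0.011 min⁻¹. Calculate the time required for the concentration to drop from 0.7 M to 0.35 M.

63.01 min

Step 1: For first-order: t = ln([C₂H₅Cl]₀/[C₂H₅Cl])/k
Step 2: t = ln(0.7/0.35)/0.011
Step 3: t = ln(2)/0.011
Step 4: t = 0.6931/0.011 = 63.01 min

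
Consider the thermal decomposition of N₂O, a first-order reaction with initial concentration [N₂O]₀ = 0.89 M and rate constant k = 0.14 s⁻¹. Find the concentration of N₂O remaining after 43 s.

0.002162 M

Step 1: For a first-order reaction: [N₂O] = [N₂O]₀ × e^(-kt)
Step 2: [N₂O] = 0.89 × e^(-0.14 × 43)
Step 3: [N₂O] = 0.89 × e^(-6.02)
Step 4: [N₂O] = 0.89 × 0.00242967 = 0.002162 M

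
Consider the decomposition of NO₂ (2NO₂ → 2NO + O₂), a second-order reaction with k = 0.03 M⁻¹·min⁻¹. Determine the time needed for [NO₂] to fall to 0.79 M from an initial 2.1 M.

26.32 min

Step 1: For second-order: t = (1/[NO₂] - 1/[NO₂]₀)/k
Step 2: t = (1/0.79 - 1/2.1)/0.03
Step 3: t = (1.266 - 0.4762)/0.03
Step 4: t = 0.7896/0.03 = 26.32 min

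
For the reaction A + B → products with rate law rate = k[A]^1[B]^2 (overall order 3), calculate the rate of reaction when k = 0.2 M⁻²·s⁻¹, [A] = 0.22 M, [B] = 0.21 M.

0.00194 M/s

Step 1: The rate law is rate = k[A]^1[B]^2, overall order = 1+2 = 3
Step 2: Substitute values: rate = 0.2 × (0.22)^1 × (0.21)^2
Step 3: rate = 0.2 × 0.22 × 0.0441 = 0.0019404 M/s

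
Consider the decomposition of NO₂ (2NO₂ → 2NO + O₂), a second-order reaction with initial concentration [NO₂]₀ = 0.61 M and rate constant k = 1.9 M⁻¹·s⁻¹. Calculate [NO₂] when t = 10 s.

0.04845 M

Step 1: For a second-order reaction: 1/[NO₂] = 1/[NO₂]₀ + kt
Step 2: 1/[NO₂] = 1/0.61 + 1.9 × 10
Step 3: 1/[NO₂] = 1.639 + 19 = 20.64
Step 4: [NO₂] = 1/20.64 = 0.04845 M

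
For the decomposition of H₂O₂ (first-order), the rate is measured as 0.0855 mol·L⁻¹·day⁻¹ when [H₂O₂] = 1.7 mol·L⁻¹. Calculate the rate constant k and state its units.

0.05029 day⁻¹

Step 1: rate = k[H₂O₂]^1, so k = rate / [H₂O₂]^1.
Step 2: k = 0.0855 / (1.7)^1 = 0.0855 / 1.7.
Step 3: k = 0.05029 day⁻¹.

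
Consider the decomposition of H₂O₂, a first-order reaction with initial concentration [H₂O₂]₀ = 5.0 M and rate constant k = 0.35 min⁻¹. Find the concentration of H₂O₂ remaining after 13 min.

0.05284 M

Step 1: For a first-order reaction: [H₂O₂] = [H₂O₂]₀ × e^(-kt)
Step 2: [H₂O₂] = 5.0 × e^(-0.35 × 13)
Step 3: [H₂O₂] = 5.0 × e^(-4.55)
Step 4: [H₂O₂] = 5.0 × 0.0105672 = 0.05284 M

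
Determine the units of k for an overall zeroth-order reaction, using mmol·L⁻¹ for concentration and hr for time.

mmol·L⁻¹·hr⁻¹

Step 1: For overall order n, rate = k × (concentration)^n.
Step 2: Rate has units mmol·L⁻¹·hr⁻¹; concentration term has units (mmol·L⁻¹)^0.
Step 3: k = rate / (concentration)^n, so units of k = (mmol·L⁻¹)^(1-0)·hr⁻¹ = mmol·L⁻¹·hr⁻¹.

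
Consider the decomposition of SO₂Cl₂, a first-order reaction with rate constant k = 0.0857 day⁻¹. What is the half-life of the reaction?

8.088 day

Step 1: For a first-order reaction, t₁/₂ = ln(2)/k
Step 2: t₁/₂ = ln(2)/0.0857
Step 3: t₁/₂ = 0.6931/0.0857 = 8.088 day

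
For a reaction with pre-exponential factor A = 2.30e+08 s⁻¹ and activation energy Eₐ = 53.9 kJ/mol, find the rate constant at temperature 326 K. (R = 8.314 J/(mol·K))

5.31e-01 s⁻¹

Step 1: Use the Arrhenius equation: k = A × exp(-Eₐ/RT)
Step 2: Convert Eₐ to J/mol: 53.9 kJ/mol = 53900 J/mol
Step 3: Calculate the exponent: -Eₐ/(RT) = -53900/(8.314 × 326) = -19.88663
Step 4: k = 2.30e+08 × exp(-19.88663)
Step 5: k = 2.30e+08 × 2.30859e-09 = 5.3098e-01 s⁻¹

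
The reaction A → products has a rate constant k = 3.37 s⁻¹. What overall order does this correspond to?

first order (1)

Step 1: The units of k for an nth-order reaction are (concentration)^(1-n)·(time)⁻¹.
Step 2: Here k has units s⁻¹, so the concentration exponent is 0.
Step 3: 1 - n = 0 ⇒ n = 1. The reaction is first order.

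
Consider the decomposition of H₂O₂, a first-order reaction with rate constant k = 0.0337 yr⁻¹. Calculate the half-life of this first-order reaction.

20.57 yr

Step 1: For a first-order reaction, t₁/₂ = ln(2)/k
Step 2: t₁/₂ = ln(2)/0.0337
Step 3: t₁/₂ = 0.6931/0.0337 = 20.57 yr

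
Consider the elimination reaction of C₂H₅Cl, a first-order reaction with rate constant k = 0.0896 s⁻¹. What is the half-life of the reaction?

7.736 s

Step 1: For a first-order reaction, t₁/₂ = ln(2)/k
Step 2: t₁/₂ = ln(2)/0.0896
Step 3: t₁/₂ = 0.6931/0.0896 = 7.736 s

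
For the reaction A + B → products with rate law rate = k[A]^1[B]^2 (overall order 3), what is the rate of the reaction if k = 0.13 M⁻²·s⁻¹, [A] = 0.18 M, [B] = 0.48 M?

0.005391 M/s

Step 1: The rate law is rate = k[A]^1[B]^2, overall order = 1+2 = 3
Step 2: Substitute values: rate = 0.13 × (0.18)^1 × (0.48)^2
Step 3: rate = 0.13 × 0.18 × 0.2304 = 0.00539136 M/s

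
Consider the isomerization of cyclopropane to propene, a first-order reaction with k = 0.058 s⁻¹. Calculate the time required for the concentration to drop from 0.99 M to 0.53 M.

10.77 s

Step 1: For first-order: t = ln([cyclopropane]₀/[cyclopropane])/k
Step 2: t = ln(0.99/0.53)/0.058
Step 3: t = ln(1.868)/0.058
Step 4: t = 0.6248/0.058 = 10.77 s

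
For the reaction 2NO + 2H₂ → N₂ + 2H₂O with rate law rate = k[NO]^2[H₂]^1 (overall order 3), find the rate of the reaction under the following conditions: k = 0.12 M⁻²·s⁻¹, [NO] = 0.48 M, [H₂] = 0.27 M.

0.007465 M/s

Step 1: The rate law is rate = k[NO]^2[H₂]^1, overall order = 2+1 = 3
Step 2: Substitute values: rate = 0.12 × (0.48)^2 × (0.27)^1
Step 3: rate = 0.12 × 0.2304 × 0.27 = 0.00746496 M/s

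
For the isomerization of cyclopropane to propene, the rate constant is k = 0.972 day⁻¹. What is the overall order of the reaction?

first order (1)

Step 1: The units of k for an nth-order reaction are (concentration)^(1-n)·(time)⁻¹.
Step 2: Here k has units day⁻¹, so the concentration exponent is 0.
Step 3: 1 - n = 0 ⇒ n = 1. The reaction is first order.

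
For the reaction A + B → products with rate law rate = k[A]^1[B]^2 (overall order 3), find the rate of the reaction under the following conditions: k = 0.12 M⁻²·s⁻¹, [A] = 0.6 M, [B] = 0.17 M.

0.002081 M/s

Step 1: The rate law is rate = k[A]^1[B]^2, overall order = 1+2 = 3
Step 2: Substitute values: rate = 0.12 × (0.6)^1 × (0.17)^2
Step 3: rate = 0.12 × 0.6 × 0.0289 = 0.0020808 M/s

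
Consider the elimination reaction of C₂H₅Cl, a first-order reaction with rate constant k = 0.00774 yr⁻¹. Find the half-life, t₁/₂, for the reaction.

89.55 yr

Step 1: For a first-order reaction, t₁/₂ = ln(2)/k
Step 2: t₁/₂ = ln(2)/0.00774
Step 3: t₁/₂ = 0.6931/0.00774 = 89.55 yr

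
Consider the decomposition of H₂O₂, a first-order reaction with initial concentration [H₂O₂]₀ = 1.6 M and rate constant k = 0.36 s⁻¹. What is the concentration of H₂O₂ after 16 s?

0.005042 M

Step 1: For a first-order reaction: [H₂O₂] = [H₂O₂]₀ × e^(-kt)
Step 2: [H₂O₂] = 1.6 × e^(-0.36 × 16)
Step 3: [H₂O₂] = 1.6 × e^(-5.76)
Step 4: [H₂O₂] = 1.6 × 0.00315111 = 0.005042 M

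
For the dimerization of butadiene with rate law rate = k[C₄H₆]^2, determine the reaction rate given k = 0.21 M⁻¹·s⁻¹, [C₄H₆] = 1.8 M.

0.6804 M/s

Step 1: Identify the rate law: rate = k[C₄H₆]^2
Step 2: Substitute values: rate = 0.21 × (1.8)^2
Step 3: Calculate: rate = 0.21 × 3.24 = 0.6804 M/s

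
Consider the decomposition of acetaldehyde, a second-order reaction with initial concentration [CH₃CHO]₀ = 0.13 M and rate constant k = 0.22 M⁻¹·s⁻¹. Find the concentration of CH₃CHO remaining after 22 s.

0.07979 M

Step 1: For a second-order reaction: 1/[CH₃CHO] = 1/[CH₃CHO]₀ + kt
Step 2: 1/[CH₃CHO] = 1/0.13 + 0.22 × 22
Step 3: 1/[CH₃CHO] = 7.692 + 4.84 = 12.53
Step 4: [CH₃CHO] = 1/12.53 = 0.07979 M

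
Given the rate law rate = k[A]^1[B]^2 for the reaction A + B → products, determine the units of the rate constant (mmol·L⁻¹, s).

(mmol·L⁻¹)⁻²·s⁻¹

Step 1: Overall order = 1 + 2 = 3.
Step 2: rate has units mmol·L⁻¹·s⁻¹; [A]^1[B]^2 has units (mmol·L⁻¹)^3.
Step 3: k = rate/([A]^1[B]^2), so units of k = (mmol·L⁻¹)^(1-3)·s⁻¹ = (mmol·L⁻¹)⁻²·s⁻¹.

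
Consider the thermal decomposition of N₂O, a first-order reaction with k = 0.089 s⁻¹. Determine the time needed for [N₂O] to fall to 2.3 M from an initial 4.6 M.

7.788 s

Step 1: For first-order: t = ln([N₂O]₀/[N₂O])/k
Step 2: t = ln(4.6/2.3)/0.089
Step 3: t = ln(2)/0.089
Step 4: t = 0.6931/0.089 = 7.788 s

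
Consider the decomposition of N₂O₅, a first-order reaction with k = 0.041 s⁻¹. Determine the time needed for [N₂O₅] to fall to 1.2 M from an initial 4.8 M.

33.81 s

Step 1: For first-order: t = ln([N₂O₅]₀/[N₂O₅])/k
Step 2: t = ln(4.8/1.2)/0.041
Step 3: t = ln(4)/0.041
Step 4: t = 1.386/0.041 = 33.81 s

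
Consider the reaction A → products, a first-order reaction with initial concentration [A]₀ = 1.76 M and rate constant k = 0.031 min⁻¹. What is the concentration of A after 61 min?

0.2656 M

Step 1: For a first-order reaction: [A] = [A]₀ × e^(-kt)
Step 2: [A] = 1.76 × e^(-0.031 × 61)
Step 3: [A] = 1.76 × e^(-1.891)
Step 4: [A] = 1.76 × 0.150921 = 0.2656 M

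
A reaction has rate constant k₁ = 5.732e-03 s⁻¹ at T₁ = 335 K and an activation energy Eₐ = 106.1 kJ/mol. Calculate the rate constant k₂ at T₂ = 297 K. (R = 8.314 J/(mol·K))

4.381e-05 s⁻¹

Step 1: Use the two-temperature Arrhenius form: ln(k₂/k₁) = -Eₐ/R × (1/T₂ - 1/T₁)
Step 2: Convert Eₐ to J/mol: 106.1 kJ/mol = 106100 J/mol
Step 3: 1/T₂ - 1/T₁ = 1/297 - 1/335 = 3.819287e-04 K⁻¹
Step 4: ln(k₂/k₁) = -106100/8.314 × 3.819287e-04 = -4.87402
Step 5: k₂ = k₁ × exp(-4.87402) = 5.732e-03 × 7.64258e-03 = 4.381e-05 s⁻¹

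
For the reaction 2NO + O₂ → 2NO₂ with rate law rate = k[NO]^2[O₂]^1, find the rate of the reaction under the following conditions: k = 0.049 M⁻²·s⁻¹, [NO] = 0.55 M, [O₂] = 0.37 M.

0.005484 M/s

Step 1: The rate law is rate = k[NO]^2[O₂]^1
Step 2: Substitute: rate = 0.049 × (0.55)^2 × (0.37)^1
Step 3: rate = 0.049 × 0.3025 × 0.37 = 0.00548433 M/s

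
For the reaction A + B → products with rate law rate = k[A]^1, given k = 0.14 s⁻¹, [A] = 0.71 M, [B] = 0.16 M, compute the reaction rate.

0.0994 M/s

Step 1: The rate law is rate = k[A]^1
Step 2: Note that the rate does not depend on [B] (zero order in B).
Step 3: rate = 0.14 × (0.71)^1 = 0.0994 M/s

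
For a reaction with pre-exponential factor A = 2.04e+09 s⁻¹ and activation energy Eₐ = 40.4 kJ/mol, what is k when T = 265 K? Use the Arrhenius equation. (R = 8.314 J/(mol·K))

2.22e+01 s⁻¹

Step 1: Use the Arrhenius equation: k = A × exp(-Eₐ/RT)
Step 2: Convert Eₐ to J/mol: 40.4 kJ/mol = 40400 J/mol
Step 3: Calculate the exponent: -Eₐ/(RT) = -40400/(8.314 × 265) = -18.33688
Step 4: k = 2.04e+09 × exp(-18.33688)
Step 5: k = 2.04e+09 × 1.08741e-08 = 2.2183e+01 s⁻¹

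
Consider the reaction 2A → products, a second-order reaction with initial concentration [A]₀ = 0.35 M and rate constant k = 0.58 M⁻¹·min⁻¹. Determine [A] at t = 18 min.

0.0752 M

Step 1: For a second-order reaction: 1/[A] = 1/[A]₀ + kt
Step 2: 1/[A] = 1/0.35 + 0.58 × 18
Step 3: 1/[A] = 2.857 + 10.44 = 13.3
Step 4: [A] = 1/13.3 = 0.0752 M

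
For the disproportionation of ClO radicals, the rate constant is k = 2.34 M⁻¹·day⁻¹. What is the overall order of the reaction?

second order (2)

Step 1: The units of k for an nth-order reaction are (concentration)^(1-n)·(time)⁻¹.
Step 2: Here k has units M⁻¹·day⁻¹, so the concentration exponent is -1.
Step 3: 1 - n = -1 ⇒ n = 2. The reaction is second order.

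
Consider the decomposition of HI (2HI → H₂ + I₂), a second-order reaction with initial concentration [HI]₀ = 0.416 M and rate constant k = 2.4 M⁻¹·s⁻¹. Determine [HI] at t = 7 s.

0.05207 M

Step 1: For a second-order reaction: 1/[HI] = 1/[HI]₀ + kt
Step 2: 1/[HI] = 1/0.416 + 2.4 × 7
Step 3: 1/[HI] = 2.404 + 16.8 = 19.2
Step 4: [HI] = 1/19.2 = 0.05207 M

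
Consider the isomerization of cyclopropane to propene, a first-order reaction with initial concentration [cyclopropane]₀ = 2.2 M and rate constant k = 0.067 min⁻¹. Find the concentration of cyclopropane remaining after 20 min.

0.5761 M

Step 1: For a first-order reaction: [cyclopropane] = [cyclopropane]₀ × e^(-kt)
Step 2: [cyclopropane] = 2.2 × e^(-0.067 × 20)
Step 3: [cyclopropane] = 2.2 × e^(-1.34)
Step 4: [cyclopropane] = 2.2 × 0.261846 = 0.5761 M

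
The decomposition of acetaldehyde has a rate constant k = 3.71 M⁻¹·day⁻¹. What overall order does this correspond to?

second order (2)

Step 1: The units of k for an nth-order reaction are (concentration)^(1-n)·(time)⁻¹.
Step 2: Here k has units M⁻¹·day⁻¹, so the concentration exponent is -1.
Step 3: 1 - n = -1 ⇒ n = 2. The reaction is second order.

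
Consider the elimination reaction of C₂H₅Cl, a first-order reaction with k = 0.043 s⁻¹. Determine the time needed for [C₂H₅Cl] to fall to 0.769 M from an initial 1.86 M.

20.54 s

Step 1: For first-order: t = ln([C₂H₅Cl]₀/[C₂H₅Cl])/k
Step 2: t = ln(1.86/0.769)/0.043
Step 3: t = ln(2.419)/0.043
Step 4: t = 0.8832/0.043 = 20.54 s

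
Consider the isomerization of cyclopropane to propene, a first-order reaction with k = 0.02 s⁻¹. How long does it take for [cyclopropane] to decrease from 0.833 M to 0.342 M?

44.51 s

Step 1: For first-order: t = ln([cyclopropane]₀/[cyclopropane])/k
Step 2: t = ln(0.833/0.342)/0.02
Step 3: t = ln(2.436)/0.02
Step 4: t = 0.8902/0.02 = 44.51 s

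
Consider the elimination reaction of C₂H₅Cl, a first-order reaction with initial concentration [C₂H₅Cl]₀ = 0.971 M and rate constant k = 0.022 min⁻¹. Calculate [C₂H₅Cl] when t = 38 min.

0.4209 M

Step 1: For a first-order reaction: [C₂H₅Cl] = [C₂H₅Cl]₀ × e^(-kt)
Step 2: [C₂H₅Cl] = 0.971 × e^(-0.022 × 38)
Step 3: [C₂H₅Cl] = 0.971 × e^(-0.836)
Step 4: [C₂H₅Cl] = 0.971 × 0.433441 = 0.4209 M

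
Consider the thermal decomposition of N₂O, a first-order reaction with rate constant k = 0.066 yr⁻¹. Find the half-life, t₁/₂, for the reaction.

10.5 yr

Step 1: For a first-order reaction, t₁/₂ = ln(2)/k
Step 2: t₁/₂ = ln(2)/0.066
Step 3: t₁/₂ = 0.6931/0.066 = 10.5 yr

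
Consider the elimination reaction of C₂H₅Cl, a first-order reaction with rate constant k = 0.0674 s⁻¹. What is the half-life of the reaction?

10.28 s

Step 1: For a first-order reaction, t₁/₂ = ln(2)/k
Step 2: t₁/₂ = ln(2)/0.0674
Step 3: t₁/₂ = 0.6931/0.0674 = 10.28 s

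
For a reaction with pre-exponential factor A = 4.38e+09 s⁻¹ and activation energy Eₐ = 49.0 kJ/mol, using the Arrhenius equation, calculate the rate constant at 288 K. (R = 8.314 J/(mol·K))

5.68e+00 s⁻¹

Step 1: Use the Arrhenius equation: k = A × exp(-Eₐ/RT)
Step 2: Convert Eₐ to J/mol: 49.0 kJ/mol = 49000 J/mol
Step 3: Calculate the exponent: -Eₐ/(RT) = -49000/(8.314 × 288) = -20.46414
Step 4: k = 4.38e+09 × exp(-20.46414)
Step 5: k = 4.38e+09 × 1.29580e-09 = 5.6756e+00 s⁻¹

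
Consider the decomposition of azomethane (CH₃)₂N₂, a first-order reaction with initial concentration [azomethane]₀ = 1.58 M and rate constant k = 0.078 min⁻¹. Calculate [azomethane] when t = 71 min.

0.006216 M

Step 1: For a first-order reaction: [azomethane] = [azomethane]₀ × e^(-kt)
Step 2: [azomethane] = 1.58 × e^(-0.078 × 71)
Step 3: [azomethane] = 1.58 × e^(-5.538)
Step 4: [azomethane] = 1.58 × 0.00393439 = 0.006216 M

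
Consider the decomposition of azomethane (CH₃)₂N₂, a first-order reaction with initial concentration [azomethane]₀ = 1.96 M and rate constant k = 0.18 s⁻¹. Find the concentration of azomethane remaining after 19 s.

0.06412 M

Step 1: For a first-order reaction: [azomethane] = [azomethane]₀ × e^(-kt)
Step 2: [azomethane] = 1.96 × e^(-0.18 × 19)
Step 3: [azomethane] = 1.96 × e^(-3.42)
Step 4: [azomethane] = 1.96 × 0.0327124 = 0.06412 M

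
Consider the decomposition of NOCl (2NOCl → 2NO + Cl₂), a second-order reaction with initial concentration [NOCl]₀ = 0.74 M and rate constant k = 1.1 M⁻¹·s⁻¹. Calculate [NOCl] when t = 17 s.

0.04987 M

Step 1: For a second-order reaction: 1/[NOCl] = 1/[NOCl]₀ + kt
Step 2: 1/[NOCl] = 1/0.74 + 1.1 × 17
Step 3: 1/[NOCl] = 1.351 + 18.7 = 20.05
Step 4: [NOCl] = 1/20.05 = 0.04987 M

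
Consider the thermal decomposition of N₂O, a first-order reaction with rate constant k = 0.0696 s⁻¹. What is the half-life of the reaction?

9.959 s

Step 1: For a first-order reaction, t₁/₂ = ln(2)/k
Step 2: t₁/₂ = ln(2)/0.0696
Step 3: t₁/₂ = 0.6931/0.0696 = 9.959 s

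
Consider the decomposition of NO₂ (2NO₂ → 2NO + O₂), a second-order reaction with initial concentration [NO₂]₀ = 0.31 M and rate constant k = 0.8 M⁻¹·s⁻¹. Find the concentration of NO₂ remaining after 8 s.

0.1039 M

Step 1: For a second-order reaction: 1/[NO₂] = 1/[NO₂]₀ + kt
Step 2: 1/[NO₂] = 1/0.31 + 0.8 × 8
Step 3: 1/[NO₂] = 3.226 + 6.4 = 9.626
Step 4: [NO₂] = 1/9.626 = 0.1039 M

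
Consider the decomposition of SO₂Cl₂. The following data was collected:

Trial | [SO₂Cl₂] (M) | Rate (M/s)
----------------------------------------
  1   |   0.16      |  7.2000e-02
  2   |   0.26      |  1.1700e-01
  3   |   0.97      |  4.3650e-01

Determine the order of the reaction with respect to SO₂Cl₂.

first order (1)

Step 1: Compare trials to find order n where rate₂/rate₁ = ([SO₂Cl₂]₂/[SO₂Cl₂]₁)^n
Step 2: rate₂/rate₁ = 1.1700e-01/7.2000e-02 = 1.625
Step 3: [SO₂Cl₂]₂/[SO₂Cl₂]₁ = 0.26/0.16 = 1.625
Step 4: n = ln(1.625)/ln(1.625) = 1.00 ≈ 1
Step 5: The reaction is first order in SO₂Cl₂.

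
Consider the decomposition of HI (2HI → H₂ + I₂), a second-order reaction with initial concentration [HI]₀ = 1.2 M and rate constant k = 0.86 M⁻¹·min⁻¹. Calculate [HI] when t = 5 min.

0.1948 M

Step 1: For a second-order reaction: 1/[HI] = 1/[HI]₀ + kt
Step 2: 1/[HI] = 1/1.2 + 0.86 × 5
Step 3: 1/[HI] = 0.8333 + 4.3 = 5.133
Step 4: [HI] = 1/5.133 = 0.1948 M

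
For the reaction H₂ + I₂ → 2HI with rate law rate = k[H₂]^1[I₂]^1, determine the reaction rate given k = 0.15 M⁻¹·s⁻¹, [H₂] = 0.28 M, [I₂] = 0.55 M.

0.0231 M/s

Step 1: The rate law is rate = k[H₂]^1[I₂]^1
Step 2: Substitute: rate = 0.15 × (0.28)^1 × (0.55)^1
Step 3: rate = 0.15 × 0.28 × 0.55 = 0.0231 M/s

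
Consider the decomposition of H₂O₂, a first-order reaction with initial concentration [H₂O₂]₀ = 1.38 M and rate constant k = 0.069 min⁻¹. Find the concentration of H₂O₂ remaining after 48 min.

0.05029 M

Step 1: For a first-order reaction: [H₂O₂] = [H₂O₂]₀ × e^(-kt)
Step 2: [H₂O₂] = 1.38 × e^(-0.069 × 48)
Step 3: [H₂O₂] = 1.38 × e^(-3.312)
Step 4: [H₂O₂] = 1.38 × 0.0364432 = 0.05029 M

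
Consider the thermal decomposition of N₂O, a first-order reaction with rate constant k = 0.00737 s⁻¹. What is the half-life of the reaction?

94.05 s

Step 1: For a first-order reaction, t₁/₂ = ln(2)/k
Step 2: t₁/₂ = ln(2)/0.00737
Step 3: t₁/₂ = 0.6931/0.00737 = 94.05 s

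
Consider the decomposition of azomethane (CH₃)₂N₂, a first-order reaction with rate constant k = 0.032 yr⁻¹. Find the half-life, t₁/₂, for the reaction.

21.66 yr

Step 1: For a first-order reaction, t₁/₂ = ln(2)/k
Step 2: t₁/₂ = ln(2)/0.032
Step 3: t₁/₂ = 0.6931/0.032 = 21.66 yr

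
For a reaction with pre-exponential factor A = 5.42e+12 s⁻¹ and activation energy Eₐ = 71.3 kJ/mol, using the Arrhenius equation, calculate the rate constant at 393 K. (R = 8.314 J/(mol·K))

1.81e+03 s⁻¹

Step 1: Use the Arrhenius equation: k = A × exp(-Eₐ/RT)
Step 2: Convert Eₐ to J/mol: 71.3 kJ/mol = 71300 J/mol
Step 3: Calculate the exponent: -Eₐ/(RT) = -71300/(8.314 × 393) = -21.82162
Step 4: k = 5.42e+12 × exp(-21.82162)
Step 5: k = 5.42e+12 × 3.33419e-10 = 1.8071e+03 s⁻¹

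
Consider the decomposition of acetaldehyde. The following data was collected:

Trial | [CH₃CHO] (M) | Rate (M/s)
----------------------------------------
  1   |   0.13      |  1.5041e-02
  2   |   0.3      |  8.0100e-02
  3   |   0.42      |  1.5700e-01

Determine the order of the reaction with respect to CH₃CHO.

second order (2)

Step 1: Compare trials to find order n where rate₂/rate₁ = ([CH₃CHO]₂/[CH₃CHO]₁)^n
Step 2: rate₂/rate₁ = 8.0100e-02/1.5041e-02 = 5.325
Step 3: [CH₃CHO]₂/[CH₃CHO]₁ = 0.3/0.13 = 2.308
Step 4: n = ln(5.325)/ln(2.308) = 2.00 ≈ 2
Step 5: The reaction is second order in CH₃CHO.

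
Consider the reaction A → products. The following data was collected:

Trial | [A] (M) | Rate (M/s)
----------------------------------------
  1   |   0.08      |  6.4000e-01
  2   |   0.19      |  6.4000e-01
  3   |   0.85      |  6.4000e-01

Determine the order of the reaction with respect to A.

zeroth order (0)

Step 1: Compare trials - when concentration changes, rate stays constant.
Step 2: rate₂/rate₁ = 6.4000e-01/6.4000e-01 = 1
Step 3: [A]₂/[A]₁ = 0.19/0.08 = 2.375
Step 4: Since rate ratio ≈ (conc ratio)^0, the reaction is zeroth order.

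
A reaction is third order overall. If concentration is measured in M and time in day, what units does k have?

M⁻²·day⁻¹

Step 1: For overall order n, rate = k × (concentration)^n.
Step 2: Rate has units M·day⁻¹; concentration term has units M^3.
Step 3: k = rate / (concentration)^n, so units of k = M^(1-3)·day⁻¹ = M⁻²·day⁻¹.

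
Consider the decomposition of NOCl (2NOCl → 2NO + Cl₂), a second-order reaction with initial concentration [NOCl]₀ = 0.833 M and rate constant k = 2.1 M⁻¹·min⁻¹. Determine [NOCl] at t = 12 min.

0.03788 M

Step 1: For a second-order reaction: 1/[NOCl] = 1/[NOCl]₀ + kt
Step 2: 1/[NOCl] = 1/0.833 + 2.1 × 12
Step 3: 1/[NOCl] = 1.2 + 25.2 = 26.4
Step 4: [NOCl] = 1/26.4 = 0.03788 M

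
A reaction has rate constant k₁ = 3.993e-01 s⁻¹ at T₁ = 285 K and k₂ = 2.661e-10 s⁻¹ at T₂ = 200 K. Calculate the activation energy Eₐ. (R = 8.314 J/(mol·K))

117.8 kJ/mol

Step 1: Use the two-temperature Arrhenius form: ln(k₂/k₁) = -Eₐ/R × (1/T₂ - 1/T₁)
Step 2: ln(k₂/k₁) = ln(2.661e-10/3.993e-01) = ln(6.66416e-10) = -21.1291
Step 3: 1/T₂ - 1/T₁ = 1/200 - 1/285 = 1.491228e-03 K⁻¹
Step 4: Eₐ = -R × ln(k₂/k₁) / (1/T₂ - 1/T₁) = -8.314 × -21.1291 / 1.491228e-03
Step 5: Eₐ = 1.1780e+05 J/mol = 117.8 kJ/mol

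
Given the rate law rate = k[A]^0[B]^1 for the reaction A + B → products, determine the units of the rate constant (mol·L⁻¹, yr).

yr⁻¹

Step 1: Overall order = 0 + 1 = 1.
Step 2: rate has units mol·L⁻¹·yr⁻¹; [A]^0[B]^1 has units (mol·L⁻¹)^1.
Step 3: k = rate/([A]^0[B]^1), so units of k = (mol·L⁻¹)^(1-1)·yr⁻¹ = yr⁻¹.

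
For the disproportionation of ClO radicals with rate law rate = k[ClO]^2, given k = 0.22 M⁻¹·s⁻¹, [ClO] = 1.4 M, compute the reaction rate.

0.4312 M/s

Step 1: Identify the rate law: rate = k[ClO]^2
Step 2: Substitute values: rate = 0.22 × (1.4)^2
Step 3: Calculate: rate = 0.22 × 1.96 = 0.4312 M/s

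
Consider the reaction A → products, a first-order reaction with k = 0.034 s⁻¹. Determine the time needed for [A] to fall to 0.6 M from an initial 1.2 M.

20.39 s

Step 1: For first-order: t = ln([A]₀/[A])/k
Step 2: t = ln(1.2/0.6)/0.034
Step 3: t = ln(2)/0.034
Step 4: t = 0.6931/0.034 = 20.39 s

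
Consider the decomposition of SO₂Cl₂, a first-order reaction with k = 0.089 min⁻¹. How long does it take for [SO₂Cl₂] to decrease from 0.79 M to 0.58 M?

3.472 min

Step 1: For first-order: t = ln([SO₂Cl₂]₀/[SO₂Cl₂])/k
Step 2: t = ln(0.79/0.58)/0.089
Step 3: t = ln(1.362)/0.089
Step 4: t = 0.309/0.089 = 3.472 min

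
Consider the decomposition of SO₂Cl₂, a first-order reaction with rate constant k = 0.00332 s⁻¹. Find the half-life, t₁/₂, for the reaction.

208.8 s

Step 1: For a first-order reaction, t₁/₂ = ln(2)/k
Step 2: t₁/₂ = ln(2)/0.00332
Step 3: t₁/₂ = 0.6931/0.00332 = 208.8 s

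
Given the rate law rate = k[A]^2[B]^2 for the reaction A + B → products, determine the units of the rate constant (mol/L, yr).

(mol/L)⁻³·yr⁻¹

Step 1: Overall order = 2 + 2 = 4.
Step 2: rate has units mol/L·yr⁻¹; [A]^2[B]^2 has units (mol/L)^4.
Step 3: k = rate/([A]^2[B]^2), so units of k = (mol/L)^(1-4)·yr⁻¹ = (mol/L)⁻³·yr⁻¹.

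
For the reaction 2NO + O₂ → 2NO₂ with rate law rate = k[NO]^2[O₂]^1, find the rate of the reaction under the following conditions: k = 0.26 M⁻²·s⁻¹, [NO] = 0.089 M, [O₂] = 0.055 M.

0.0001133 M/s

Step 1: The rate law is rate = k[NO]^2[O₂]^1
Step 2: Substitute: rate = 0.26 × (0.089)^2 × (0.055)^1
Step 3: rate = 0.26 × 0.007921 × 0.055 = 0.00011327 M/s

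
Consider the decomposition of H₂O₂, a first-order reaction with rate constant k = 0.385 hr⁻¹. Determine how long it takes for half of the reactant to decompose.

1.8 hr

Step 1: For a first-order reaction, t₁/₂ = ln(2)/k
Step 2: t₁/₂ = ln(2)/0.385
Step 3: t₁/₂ = 0.6931/0.385 = 1.8 hr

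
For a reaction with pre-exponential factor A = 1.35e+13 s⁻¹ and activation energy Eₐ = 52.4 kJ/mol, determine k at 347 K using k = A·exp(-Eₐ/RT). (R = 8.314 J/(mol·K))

1.75e+05 s⁻¹

Step 1: Use the Arrhenius equation: k = A × exp(-Eₐ/RT)
Step 2: Convert Eₐ to J/mol: 52.4 kJ/mol = 52400 J/mol
Step 3: Calculate the exponent: -Eₐ/(RT) = -52400/(8.314 × 347) = -18.16318
Step 4: k = 1.35e+13 × exp(-18.16318)
Step 5: k = 1.35e+13 × 1.29369e-08 = 1.7465e+05 s⁻¹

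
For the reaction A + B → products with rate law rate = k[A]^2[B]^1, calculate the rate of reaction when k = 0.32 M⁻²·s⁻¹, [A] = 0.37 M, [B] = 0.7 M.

0.03067 M/s

Step 1: The rate law is rate = k[A]^2[B]^1
Step 2: Substitute: rate = 0.32 × (0.37)^2 × (0.7)^1
Step 3: rate = 0.32 × 0.1369 × 0.7 = 0.0306656 M/s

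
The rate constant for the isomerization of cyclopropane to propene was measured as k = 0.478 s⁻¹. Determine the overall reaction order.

first order (1)

Step 1: The units of k for an nth-order reaction are (concentration)^(1-n)·(time)⁻¹.
Step 2: Here k has units s⁻¹, so the concentration exponent is 0.
Step 3: 1 - n = 0 ⇒ n = 1. The reaction is first order.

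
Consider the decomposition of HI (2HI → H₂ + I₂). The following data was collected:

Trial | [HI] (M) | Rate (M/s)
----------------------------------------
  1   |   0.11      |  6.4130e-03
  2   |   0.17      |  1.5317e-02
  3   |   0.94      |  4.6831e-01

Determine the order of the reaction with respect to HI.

second order (2)

Step 1: Compare trials to find order n where rate₂/rate₁ = ([HI]₂/[HI]₁)^n
Step 2: rate₂/rate₁ = 1.5317e-02/6.4130e-03 = 2.388
Step 3: [HI]₂/[HI]₁ = 0.17/0.11 = 1.545
Step 4: n = ln(2.388)/ln(1.545) = 2.00 ≈ 2
Step 5: The reaction is second order in HI.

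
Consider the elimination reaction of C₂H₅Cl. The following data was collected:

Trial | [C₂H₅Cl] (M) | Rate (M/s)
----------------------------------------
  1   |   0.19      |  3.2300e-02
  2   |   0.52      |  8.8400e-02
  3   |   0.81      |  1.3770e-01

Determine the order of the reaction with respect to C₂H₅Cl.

first order (1)

Step 1: Compare trials to find order n where rate₂/rate₁ = ([C₂H₅Cl]₂/[C₂H₅Cl]₁)^n
Step 2: rate₂/rate₁ = 8.8400e-02/3.2300e-02 = 2.737
Step 3: [C₂H₅Cl]₂/[C₂H₅Cl]₁ = 0.52/0.19 = 2.737
Step 4: n = ln(2.737)/ln(2.737) = 1.00 ≈ 1
Step 5: The reaction is first order in C₂H₅Cl.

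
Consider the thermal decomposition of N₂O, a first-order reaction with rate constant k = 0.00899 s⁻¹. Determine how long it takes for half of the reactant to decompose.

77.1 s

Step 1: For a first-order reaction, t₁/₂ = ln(2)/k
Step 2: t₁/₂ = ln(2)/0.00899
Step 3: t₁/₂ = 0.6931/0.00899 = 77.1 s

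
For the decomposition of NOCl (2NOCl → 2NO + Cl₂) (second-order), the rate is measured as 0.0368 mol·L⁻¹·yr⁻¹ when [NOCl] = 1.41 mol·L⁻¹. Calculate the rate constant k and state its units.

0.01851 (mol·L⁻¹)⁻¹·yr⁻¹

Step 1: rate = k[NOCl]^2, so k = rate / [NOCl]^2.
Step 2: k = 0.0368 / (1.41)^2 = 0.0368 / 1.988.
Step 3: k = 0.01851 (mol·L⁻¹)⁻¹·yr⁻¹.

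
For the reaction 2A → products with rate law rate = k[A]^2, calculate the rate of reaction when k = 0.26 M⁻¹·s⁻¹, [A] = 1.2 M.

0.3744 M/s

Step 1: Identify the rate law: rate = k[A]^2
Step 2: Substitute values: rate = 0.26 × (1.2)^2
Step 3: Calculate: rate = 0.26 × 1.44 = 0.3744 M/s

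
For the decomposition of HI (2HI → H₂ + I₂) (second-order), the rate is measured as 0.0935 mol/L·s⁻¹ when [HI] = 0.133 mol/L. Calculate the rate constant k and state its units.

5.286 (mol/L)⁻¹·s⁻¹

Step 1: rate = k[HI]^2, so k = rate / [HI]^2.
Step 2: k = 0.0935 / (0.133)^2 = 0.0935 / 0.01769.
Step 3: k = 5.286 (mol/L)⁻¹·s⁻¹.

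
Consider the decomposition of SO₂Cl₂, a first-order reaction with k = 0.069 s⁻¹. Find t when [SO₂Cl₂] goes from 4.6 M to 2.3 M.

10.05 s

Step 1: For first-order: t = ln([SO₂Cl₂]₀/[SO₂Cl₂])/k
Step 2: t = ln(4.6/2.3)/0.069
Step 3: t = ln(2)/0.069
Step 4: t = 0.6931/0.069 = 10.05 s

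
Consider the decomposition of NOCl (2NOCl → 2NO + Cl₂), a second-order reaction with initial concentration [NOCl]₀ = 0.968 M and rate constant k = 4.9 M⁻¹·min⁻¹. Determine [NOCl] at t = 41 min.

0.004952 M

Step 1: For a second-order reaction: 1/[NOCl] = 1/[NOCl]₀ + kt
Step 2: 1/[NOCl] = 1/0.968 + 4.9 × 41
Step 3: 1/[NOCl] = 1.033 + 200.9 = 201.9
Step 4: [NOCl] = 1/201.9 = 0.004952 M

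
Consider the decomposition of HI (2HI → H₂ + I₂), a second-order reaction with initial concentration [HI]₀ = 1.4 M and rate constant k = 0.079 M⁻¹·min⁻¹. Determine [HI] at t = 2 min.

1.146 M

Step 1: For a second-order reaction: 1/[HI] = 1/[HI]₀ + kt
Step 2: 1/[HI] = 1/1.4 + 0.079 × 2
Step 3: 1/[HI] = 0.7143 + 0.158 = 0.8723
Step 4: [HI] = 1/0.8723 = 1.146 M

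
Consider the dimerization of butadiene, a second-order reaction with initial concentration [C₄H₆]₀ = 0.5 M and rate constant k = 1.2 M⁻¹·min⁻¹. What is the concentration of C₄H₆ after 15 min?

0.05 M

Step 1: For a second-order reaction: 1/[C₄H₆] = 1/[C₄H₆]₀ + kt
Step 2: 1/[C₄H₆] = 1/0.5 + 1.2 × 15
Step 3: 1/[C₄H₆] = 2 + 18 = 20
Step 4: [C₄H₆] = 1/20 = 0.05 M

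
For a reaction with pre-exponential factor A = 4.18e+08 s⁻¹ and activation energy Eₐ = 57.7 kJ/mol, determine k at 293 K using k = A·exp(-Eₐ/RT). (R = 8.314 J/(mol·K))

2.16e-02 s⁻¹

Step 1: Use the Arrhenius equation: k = A × exp(-Eₐ/RT)
Step 2: Convert Eₐ to J/mol: 57.7 kJ/mol = 57700 J/mol
Step 3: Calculate the exponent: -Eₐ/(RT) = -57700/(8.314 × 293) = -23.68635
Step 4: k = 4.18e+08 × exp(-23.68635)
Step 5: k = 4.18e+08 × 5.16593e-11 = 2.1594e-02 s⁻¹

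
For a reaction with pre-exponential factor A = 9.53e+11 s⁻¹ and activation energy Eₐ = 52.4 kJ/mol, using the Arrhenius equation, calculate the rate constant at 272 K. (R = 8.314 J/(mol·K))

8.24e+01 s⁻¹

Step 1: Use the Arrhenius equation: k = A × exp(-Eₐ/RT)
Step 2: Convert Eₐ to J/mol: 52.4 kJ/mol = 52400 J/mol
Step 3: Calculate the exponent: -Eₐ/(RT) = -52400/(8.314 × 272) = -23.17140
Step 4: k = 9.53e+11 × exp(-23.17140)
Step 5: k = 9.53e+11 × 8.64547e-11 = 8.2391e+01 s⁻¹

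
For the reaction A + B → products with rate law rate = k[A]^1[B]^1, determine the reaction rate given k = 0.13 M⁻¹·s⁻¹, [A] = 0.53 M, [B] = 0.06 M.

0.004134 M/s

Step 1: The rate law is rate = k[A]^1[B]^1
Step 2: Substitute: rate = 0.13 × (0.53)^1 × (0.06)^1
Step 3: rate = 0.13 × 0.53 × 0.06 = 0.004134 M/s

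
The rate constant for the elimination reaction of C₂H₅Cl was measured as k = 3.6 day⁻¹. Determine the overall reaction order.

first order (1)

Step 1: The units of k for an nth-order reaction are (concentration)^(1-n)·(time)⁻¹.
Step 2: Here k has units day⁻¹, so the concentration exponent is 0.
Step 3: 1 - n = 0 ⇒ n = 1. The reaction is first order.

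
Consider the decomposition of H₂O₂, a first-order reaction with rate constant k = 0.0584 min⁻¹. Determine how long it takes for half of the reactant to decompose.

11.87 min

Step 1: For a first-order reaction, t₁/₂ = ln(2)/k
Step 2: t₁/₂ = ln(2)/0.0584
Step 3: t₁/₂ = 0.6931/0.0584 = 11.87 min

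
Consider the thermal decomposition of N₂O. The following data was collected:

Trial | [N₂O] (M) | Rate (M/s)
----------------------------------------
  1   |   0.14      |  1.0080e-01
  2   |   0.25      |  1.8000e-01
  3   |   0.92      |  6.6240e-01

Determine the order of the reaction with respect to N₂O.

first order (1)

Step 1: Compare trials to find order n where rate₂/rate₁ = ([N₂O]₂/[N₂O]₁)^n
Step 2: rate₂/rate₁ = 1.8000e-01/1.0080e-01 = 1.786
Step 3: [N₂O]₂/[N₂O]₁ = 0.25/0.14 = 1.786
Step 4: n = ln(1.786)/ln(1.786) = 1.00 ≈ 1
Step 5: The reaction is first order in N₂O.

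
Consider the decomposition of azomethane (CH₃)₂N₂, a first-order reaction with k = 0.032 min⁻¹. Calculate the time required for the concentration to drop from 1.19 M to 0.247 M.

49.14 min

Step 1: For first-order: t = ln([azomethane]₀/[azomethane])/k
Step 2: t = ln(1.19/0.247)/0.032
Step 3: t = ln(4.818)/0.032
Step 4: t = 1.572/0.032 = 49.14 min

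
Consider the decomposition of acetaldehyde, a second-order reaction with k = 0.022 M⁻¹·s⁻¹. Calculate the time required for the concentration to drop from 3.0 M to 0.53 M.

70.61 s

Step 1: For second-order: t = (1/[CH₃CHO] - 1/[CH₃CHO]₀)/k
Step 2: t = (1/0.53 - 1/3.0)/0.022
Step 3: t = (1.887 - 0.3333)/0.022
Step 4: t = 1.553/0.022 = 70.61 s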